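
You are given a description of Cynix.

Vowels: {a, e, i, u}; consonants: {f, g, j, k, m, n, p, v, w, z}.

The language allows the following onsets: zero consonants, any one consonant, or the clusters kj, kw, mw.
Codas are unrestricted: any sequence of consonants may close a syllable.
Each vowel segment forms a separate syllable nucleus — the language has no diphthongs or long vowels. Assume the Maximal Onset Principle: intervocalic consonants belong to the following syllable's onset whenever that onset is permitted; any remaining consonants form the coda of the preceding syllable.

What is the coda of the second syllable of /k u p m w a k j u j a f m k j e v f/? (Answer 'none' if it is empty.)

none

Vowels present: u, a, u, a, e; each is a nucleus, giving 5 syllables.
/u…a/ gap (V1→V2): /pmw/ splits as /p/ + /mw/ (/mw/ is the longest suffix that is a licit onset).
/a…u/ gap (V2→V3): /kj/ — entire cluster is a permitted onset → onset /kj/, coda ∅.
/u…a/ gap (V3→V4): /j/ → onset of the next syllable (single consonants are always licit onsets).
/a…e/ gap (V4→V5): /fmkj/; trying suffixes from longest down, /kj/ is the first permitted one, so coda /fm/ | onset /kj/.
Putting it together: kup.mwa.kju.jafm.kjevf.
Syllable 2 is /mwa/: onset /mw/, nucleus /a/, coda ∅.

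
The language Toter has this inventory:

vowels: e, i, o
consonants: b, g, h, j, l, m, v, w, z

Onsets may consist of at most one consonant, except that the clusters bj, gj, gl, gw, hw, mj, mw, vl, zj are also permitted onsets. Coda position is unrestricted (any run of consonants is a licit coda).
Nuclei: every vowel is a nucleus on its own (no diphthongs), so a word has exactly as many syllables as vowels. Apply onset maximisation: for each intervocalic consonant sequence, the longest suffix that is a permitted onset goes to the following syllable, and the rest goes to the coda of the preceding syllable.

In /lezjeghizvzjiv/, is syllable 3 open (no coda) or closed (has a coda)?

Nuclei (vowels): e, e, i, i → 4 syllables.
V1 /e/ – V2 /e/: cluster /zj/ — /zj/ is itself a permitted onset, so the whole cluster goes right; preceding coda = ∅.
V2 /e/ – V3 /i/: cluster /gh/ — the longest permitted-onset suffix is /h/; onset = /h/, preceding coda = /g/.
V3 /i/ – V4 /i/: /zvzj/; trying suffixes from longest down, /zj/ is the first permitted one, so coda /zv/ | onset /zj/.
Result: le.zjeg.hizv.zjiv.
Syllable 3 is /hizv/ with coda /zv/, so it is closed.

closed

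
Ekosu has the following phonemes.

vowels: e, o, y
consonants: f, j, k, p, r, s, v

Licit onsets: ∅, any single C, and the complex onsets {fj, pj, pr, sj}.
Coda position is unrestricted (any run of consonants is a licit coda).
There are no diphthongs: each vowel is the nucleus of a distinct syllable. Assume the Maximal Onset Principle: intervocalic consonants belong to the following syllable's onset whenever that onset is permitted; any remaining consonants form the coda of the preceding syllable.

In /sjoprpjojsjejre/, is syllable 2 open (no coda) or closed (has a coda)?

The vowels are o, o, e, e — 4 nuclei, so 4 syllables.
σ1/σ2 boundary: /prpj/ — longest licit onset from the right is /pj/, leaving /pr/ as coda.
σ2/σ3 boundary: cluster /jsj/ — the longest permitted-onset suffix is /sj/; onset = /sj/, preceding coda = /j/.
σ3/σ4 boundary: /jr/ splits as /j/ + /r/ (/r/ is the longest suffix that is a licit onset).
Putting it together: sjopr.pjoj.sjej.re.
Syllable 2 is /pjoj/ with coda /j/, so it is closed.

closed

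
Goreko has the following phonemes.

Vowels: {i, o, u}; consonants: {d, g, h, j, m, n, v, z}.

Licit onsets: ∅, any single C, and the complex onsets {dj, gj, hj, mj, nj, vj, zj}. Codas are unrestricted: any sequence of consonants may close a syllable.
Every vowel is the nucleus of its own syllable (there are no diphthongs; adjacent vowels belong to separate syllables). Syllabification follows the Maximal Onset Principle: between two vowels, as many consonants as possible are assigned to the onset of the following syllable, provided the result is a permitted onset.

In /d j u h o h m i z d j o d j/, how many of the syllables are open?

Vowels present: u, o, i, o; each is a nucleus, giving 4 syllables.
V1 /u/ – V2 /o/: /h/ → onset of the next syllable (single consonants are always licit onsets).
V2 /o/ – V3 /i/: /hm/; trying suffixes from longest down, /m/ is the first permitted one, so coda /h/ | onset /m/.
V3 /i/ – V4 /o/: cluster /zdj/ — the longest permitted-onset suffix is /dj/; onset = /dj/, preceding coda = /z/.
Result: dju.hoh.miz.djodj.
Classifying each syllable: /dju/ (open), /hoh/ (closed), /miz/ (closed), /djodj/ (closed).
Open syllables: 1.

1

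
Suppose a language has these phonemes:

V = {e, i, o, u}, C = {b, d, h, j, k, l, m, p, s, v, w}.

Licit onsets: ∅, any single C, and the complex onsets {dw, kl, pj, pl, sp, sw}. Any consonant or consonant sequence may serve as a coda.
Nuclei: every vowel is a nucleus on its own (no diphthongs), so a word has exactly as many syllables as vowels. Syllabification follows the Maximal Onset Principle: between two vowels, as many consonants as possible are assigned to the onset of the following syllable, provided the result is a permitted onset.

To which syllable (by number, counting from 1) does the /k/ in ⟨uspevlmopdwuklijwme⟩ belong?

5

Vowels present: u, e, o, u, i, e; each is a nucleus, giving 6 syllables.
V1 /u/ – V2 /e/: /sp/ is a licit onset in full, so it all attaches to the next syllable.
V2 /e/ – V3 /o/: /vlm/; trying suffixes from longest down, /m/ is the first permitted one, so coda /vl/ | onset /m/.
V3 /o/ – V4 /u/: /pdw/ splits as /p/ + /dw/ (/dw/ is the longest suffix that is a licit onset).
V4 /u/ – V5 /i/: cluster /kl/ — /kl/ is itself a permitted onset, so the whole cluster goes right; preceding coda = ∅.
V5 /i/ – V6 /e/: /jwm/ splits as /jw/ + /m/ (/m/ is the longest suffix that is a licit onset).
Putting it together: u.spevl.mop.dwu.klijw.me.
The /k/ is in the onset of syllable 5 (/klijw/).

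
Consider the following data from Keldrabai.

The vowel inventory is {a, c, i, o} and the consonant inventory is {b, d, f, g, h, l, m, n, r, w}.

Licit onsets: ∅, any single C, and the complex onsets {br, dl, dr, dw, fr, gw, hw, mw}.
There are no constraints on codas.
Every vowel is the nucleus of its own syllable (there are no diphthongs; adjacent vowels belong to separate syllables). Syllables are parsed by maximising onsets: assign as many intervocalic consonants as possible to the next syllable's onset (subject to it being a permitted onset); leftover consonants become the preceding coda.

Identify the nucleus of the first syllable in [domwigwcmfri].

Vowels present: o, i, c, i; each is a nucleus, giving 4 syllables.
The first nucleus (vowel 1 from the left) is /o/.

o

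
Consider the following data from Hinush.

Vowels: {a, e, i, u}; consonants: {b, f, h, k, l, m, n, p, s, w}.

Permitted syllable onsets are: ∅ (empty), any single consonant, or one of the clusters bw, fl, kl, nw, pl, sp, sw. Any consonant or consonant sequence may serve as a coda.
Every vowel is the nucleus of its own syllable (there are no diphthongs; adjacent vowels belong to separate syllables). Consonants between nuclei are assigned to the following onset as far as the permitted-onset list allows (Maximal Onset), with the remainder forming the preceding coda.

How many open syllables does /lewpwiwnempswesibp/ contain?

1

Vowels present: e, i, e, e, i; each is a nucleus, giving 5 syllables.
σ1/σ2 boundary: /wpw/ — longest licit onset from the right is /w/, leaving /wp/ as coda.
σ2/σ3 boundary: /wn/ splits as /w/ + /n/ (/n/ is the longest suffix that is a licit onset).
σ3/σ4 boundary: /mpsw/ splits as /mp/ + /sw/ (/sw/ is the longest suffix that is a licit onset).
σ4/σ5 boundary: /s/ → onset of the next syllable (single consonants are always licit onsets).
Putting it together: lewp.wiw.nemp.swe.sibp.
Classifying each syllable: /lewp/ (closed), /wiw/ (closed), /nemp/ (closed), /swe/ (open), /sibp/ (closed).
Open syllables: 1.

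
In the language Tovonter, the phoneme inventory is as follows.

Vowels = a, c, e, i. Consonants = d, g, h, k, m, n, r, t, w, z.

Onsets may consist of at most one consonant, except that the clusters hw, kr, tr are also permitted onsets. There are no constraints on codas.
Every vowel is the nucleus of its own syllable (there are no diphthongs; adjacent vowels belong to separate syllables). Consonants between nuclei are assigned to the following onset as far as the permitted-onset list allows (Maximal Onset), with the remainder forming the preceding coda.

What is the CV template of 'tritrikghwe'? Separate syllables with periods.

The vowels are i, i, e — 3 nuclei, so 3 syllables.
Between /i/ (V1) and /i/ (V2): cluster /tr/ — /tr/ is itself a permitted onset, so the whole cluster goes right; preceding coda = ∅.
Between /i/ (V2) and /e/ (V3): /kghw/ — longest licit onset from the right is /hw/, leaving /kg/ as coda.
Putting it together: tri.trikg.hwe.
Mapping each syllable to C/V: /tri/ → CCV, /trikg/ → CCVCC, /hwe/ → CCV.

CCV.CCVCC.CCV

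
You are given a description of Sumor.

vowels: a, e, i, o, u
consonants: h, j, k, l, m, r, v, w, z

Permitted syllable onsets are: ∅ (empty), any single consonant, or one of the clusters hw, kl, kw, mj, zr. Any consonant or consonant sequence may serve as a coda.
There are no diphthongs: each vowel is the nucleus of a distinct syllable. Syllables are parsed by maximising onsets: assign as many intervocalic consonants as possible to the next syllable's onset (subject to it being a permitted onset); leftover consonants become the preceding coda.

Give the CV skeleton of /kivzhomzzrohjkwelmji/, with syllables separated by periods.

The vowels are i, o, o, e, i — 5 nuclei, so 5 syllables.
σ1/σ2 boundary: cluster /vzh/ — the longest permitted-onset suffix is /h/; onset = /h/, preceding coda = /vz/.
σ2/σ3 boundary: /mzzr/; trying suffixes from longest down, /zr/ is the first permitted one, so coda /mz/ | onset /zr/.
σ3/σ4 boundary: /hjkw/; trying suffixes from longest down, /kw/ is the first permitted one, so coda /hj/ | onset /kw/.
σ4/σ5 boundary: /lmj/ — longest licit onset from the right is /mj/, leaving /l/ as coda.
Result: kivz.homz.zrohj.kwel.mji.
Mapping each syllable to C/V: /kivz/ → CVCC, /homz/ → CVCC, /zrohj/ → CCVCC, /kwel/ → CCVC, /mji/ → CCV.

CVCC.CVCC.CCVCC.CCVC.CCV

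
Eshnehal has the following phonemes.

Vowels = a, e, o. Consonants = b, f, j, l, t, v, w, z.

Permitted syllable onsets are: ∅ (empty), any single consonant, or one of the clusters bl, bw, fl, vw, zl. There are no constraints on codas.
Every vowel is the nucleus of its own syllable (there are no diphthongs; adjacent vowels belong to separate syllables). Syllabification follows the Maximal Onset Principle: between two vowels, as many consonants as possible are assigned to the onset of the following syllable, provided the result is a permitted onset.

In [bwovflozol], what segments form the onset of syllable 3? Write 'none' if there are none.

z

Vowels present: o, o, o; each is a nucleus, giving 3 syllables.
/o…o/ gap (V1→V2): /vfl/ splits as /v/ + /fl/ (/fl/ is the longest suffix that is a licit onset).
/o…o/ gap (V2→V3): just /z/ — single C goes to the following onset.
Result: bwov.flo.zol.
Syllable 3 is /zol/: onset /z/, nucleus /o/, coda /l/.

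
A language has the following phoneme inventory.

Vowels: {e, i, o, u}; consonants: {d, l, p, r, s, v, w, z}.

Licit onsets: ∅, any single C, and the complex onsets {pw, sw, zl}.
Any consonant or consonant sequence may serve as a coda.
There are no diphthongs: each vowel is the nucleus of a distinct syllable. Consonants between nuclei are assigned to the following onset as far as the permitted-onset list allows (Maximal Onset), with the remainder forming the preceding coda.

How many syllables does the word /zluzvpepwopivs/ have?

Nuclei (vowels): u, e, o, i → 4 syllables.

4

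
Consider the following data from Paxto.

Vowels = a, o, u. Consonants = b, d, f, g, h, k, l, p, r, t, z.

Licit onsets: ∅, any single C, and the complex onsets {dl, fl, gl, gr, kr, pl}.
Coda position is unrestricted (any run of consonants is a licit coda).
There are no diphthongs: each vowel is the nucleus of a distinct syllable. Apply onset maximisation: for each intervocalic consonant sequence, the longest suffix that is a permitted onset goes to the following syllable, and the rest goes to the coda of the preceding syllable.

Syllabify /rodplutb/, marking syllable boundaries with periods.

Vowels present: o, u; each is a nucleus, giving 2 syllables.
/o…u/ gap (V1→V2): /dpl/ splits as /d/ + /pl/ (/pl/ is the longest suffix that is a licit onset).

rod.plutb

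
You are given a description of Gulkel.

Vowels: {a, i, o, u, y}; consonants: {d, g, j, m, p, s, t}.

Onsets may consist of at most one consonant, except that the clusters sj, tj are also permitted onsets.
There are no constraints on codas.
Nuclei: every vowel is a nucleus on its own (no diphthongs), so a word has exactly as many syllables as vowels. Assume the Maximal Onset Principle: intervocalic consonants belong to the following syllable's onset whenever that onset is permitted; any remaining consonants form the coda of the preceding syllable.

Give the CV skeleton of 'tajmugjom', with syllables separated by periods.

Vowels present: a, u, o; each is a nucleus, giving 3 syllables.
V1 /a/ – V2 /u/: /jm/; trying suffixes from longest down, /m/ is the first permitted one, so coda /j/ | onset /m/.
V2 /u/ – V3 /o/: /gj/ — longest licit onset from the right is /j/, leaving /g/ as coda.
So the parse is taj.mug.jom.
Mapping each syllable to C/V: /taj/ → CVC, /mug/ → CVC, /jom/ → CVC.

CVC.CVC.CVC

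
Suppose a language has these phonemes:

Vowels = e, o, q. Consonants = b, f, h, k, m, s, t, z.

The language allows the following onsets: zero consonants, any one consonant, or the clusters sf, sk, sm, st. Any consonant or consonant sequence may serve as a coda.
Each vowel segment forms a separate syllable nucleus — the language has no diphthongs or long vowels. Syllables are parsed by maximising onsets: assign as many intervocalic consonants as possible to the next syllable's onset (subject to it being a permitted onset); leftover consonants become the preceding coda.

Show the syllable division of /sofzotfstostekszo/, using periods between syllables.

sof.zotf.sto.steks.zo

The vowels are o, o, o, e, o — 5 nuclei, so 5 syllables.
Between /o/ (V1) and /o/ (V2): /fz/ splits as /f/ + /z/ (/z/ is the longest suffix that is a licit onset).
Between /o/ (V2) and /o/ (V3): /tfst/ — longest licit onset from the right is /st/, leaving /tf/ as coda.
Between /o/ (V3) and /e/ (V4): cluster /st/ — /st/ is itself a permitted onset, so the whole cluster goes right; preceding coda = ∅.
Between /e/ (V4) and /o/ (V5): /ksz/ — longest licit onset from the right is /z/, leaving /ks/ as coda.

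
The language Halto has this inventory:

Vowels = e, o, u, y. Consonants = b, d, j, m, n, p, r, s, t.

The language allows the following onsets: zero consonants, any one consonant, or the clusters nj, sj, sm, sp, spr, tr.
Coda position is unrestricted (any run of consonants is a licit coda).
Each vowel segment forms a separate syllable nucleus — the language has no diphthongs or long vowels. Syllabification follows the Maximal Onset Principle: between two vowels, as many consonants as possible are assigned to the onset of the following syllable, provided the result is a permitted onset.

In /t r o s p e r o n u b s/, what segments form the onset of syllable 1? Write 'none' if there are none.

Vowels present: o, e, o, u; each is a nucleus, giving 4 syllables.
σ1/σ2 boundary: /sp/ is a licit onset in full, so it all attaches to the next syllable.
σ2/σ3 boundary: /r/ is a single consonant, so it becomes the next onset.
σ3/σ4 boundary: /n/ → onset of the next syllable (single consonants are always licit onsets).
Result: tro.spe.ro.nubs.
Syllable 1 is /tro/: onset /tr/, nucleus /o/, coda ∅.

tr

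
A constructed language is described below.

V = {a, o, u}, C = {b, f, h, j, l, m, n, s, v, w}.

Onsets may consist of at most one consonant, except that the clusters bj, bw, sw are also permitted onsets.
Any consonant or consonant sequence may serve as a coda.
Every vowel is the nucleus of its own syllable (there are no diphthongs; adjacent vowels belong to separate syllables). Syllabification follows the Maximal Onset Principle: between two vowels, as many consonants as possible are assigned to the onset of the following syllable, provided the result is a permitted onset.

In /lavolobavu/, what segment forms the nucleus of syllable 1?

a

Vowels present: a, o, o, a, u; each is a nucleus, giving 5 syllables.
The first nucleus (vowel 1 from the left) is /a/.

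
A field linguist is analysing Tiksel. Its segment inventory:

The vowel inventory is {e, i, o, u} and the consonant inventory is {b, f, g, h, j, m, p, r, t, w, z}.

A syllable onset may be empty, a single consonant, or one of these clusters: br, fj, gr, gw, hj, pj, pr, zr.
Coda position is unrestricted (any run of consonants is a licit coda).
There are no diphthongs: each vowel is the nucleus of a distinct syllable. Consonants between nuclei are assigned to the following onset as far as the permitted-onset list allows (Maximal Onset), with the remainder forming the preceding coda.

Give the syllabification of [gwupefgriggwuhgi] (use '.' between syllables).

The vowels are u, e, i, u, i — 5 nuclei, so 5 syllables.
σ1/σ2 boundary: /p/ → onset of the next syllable (single consonants are always licit onsets).
σ2/σ3 boundary: /fgr/ — longest licit onset from the right is /gr/, leaving /f/ as coda.
σ3/σ4 boundary: /ggw/ splits as /g/ + /gw/ (/gw/ is the longest suffix that is a licit onset).
σ4/σ5 boundary: /hg/ — longest licit onset from the right is /g/, leaving /h/ as coda.

gwu.pef.grig.gwuh.gi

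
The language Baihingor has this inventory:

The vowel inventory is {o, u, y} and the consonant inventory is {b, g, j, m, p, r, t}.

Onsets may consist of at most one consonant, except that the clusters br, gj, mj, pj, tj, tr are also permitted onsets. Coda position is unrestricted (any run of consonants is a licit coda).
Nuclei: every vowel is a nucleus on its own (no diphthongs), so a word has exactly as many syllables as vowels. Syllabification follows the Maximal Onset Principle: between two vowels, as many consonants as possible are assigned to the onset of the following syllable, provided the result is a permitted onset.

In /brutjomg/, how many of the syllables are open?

Vowels present: u, o; each is a nucleus, giving 2 syllables.
V1 /u/ – V2 /o/: /tj/ is a licit onset in full, so it all attaches to the next syllable.
Syllabification: bru.tjomg.
Classifying each syllable: /bru/ (open), /tjomg/ (closed).
Open syllables: 1.

1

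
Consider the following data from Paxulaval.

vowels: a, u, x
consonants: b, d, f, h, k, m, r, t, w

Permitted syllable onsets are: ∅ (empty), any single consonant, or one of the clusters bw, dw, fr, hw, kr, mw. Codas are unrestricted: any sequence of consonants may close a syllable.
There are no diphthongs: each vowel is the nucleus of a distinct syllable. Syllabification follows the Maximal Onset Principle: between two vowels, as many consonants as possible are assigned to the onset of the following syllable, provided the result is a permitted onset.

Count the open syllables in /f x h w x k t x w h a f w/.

1

Vowels present: x, x, x, a; each is a nucleus, giving 4 syllables.
/x…x/ gap (V1→V2): /hw/ is a licit onset in full, so it all attaches to the next syllable.
/x…x/ gap (V2→V3): /kt/ — longest licit onset from the right is /t/, leaving /k/ as coda.
/x…a/ gap (V3→V4): /wh/ splits as /w/ + /h/ (/h/ is the longest suffix that is a licit onset).
So the parse is fx.hwxk.txw.hafw.
Classifying each syllable: /fx/ (open), /hwxk/ (closed), /txw/ (closed), /hafw/ (closed).
Open syllables: 1.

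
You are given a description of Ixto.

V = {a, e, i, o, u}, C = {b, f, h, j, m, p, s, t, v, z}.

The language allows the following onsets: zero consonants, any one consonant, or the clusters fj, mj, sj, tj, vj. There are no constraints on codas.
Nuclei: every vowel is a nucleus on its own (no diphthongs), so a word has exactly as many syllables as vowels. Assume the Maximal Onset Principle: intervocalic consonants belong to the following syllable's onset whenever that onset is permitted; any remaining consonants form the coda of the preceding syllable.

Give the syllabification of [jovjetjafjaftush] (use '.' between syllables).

jo.vje.tja.fjaf.tush

Nuclei (vowels): o, e, a, a, u → 5 syllables.
V1 /o/ – V2 /e/: cluster /vj/ — /vj/ is itself a permitted onset, so the whole cluster goes right; preceding coda = ∅.
V2 /e/ – V3 /a/: /tj/ — entire cluster is a permitted onset → onset /tj/, coda ∅.
V3 /a/ – V4 /a/: /fj/ — entire cluster is a permitted onset → onset /fj/, coda ∅.
V4 /a/ – V5 /u/: /ft/ splits as /f/ + /t/ (/t/ is the longest suffix that is a licit onset).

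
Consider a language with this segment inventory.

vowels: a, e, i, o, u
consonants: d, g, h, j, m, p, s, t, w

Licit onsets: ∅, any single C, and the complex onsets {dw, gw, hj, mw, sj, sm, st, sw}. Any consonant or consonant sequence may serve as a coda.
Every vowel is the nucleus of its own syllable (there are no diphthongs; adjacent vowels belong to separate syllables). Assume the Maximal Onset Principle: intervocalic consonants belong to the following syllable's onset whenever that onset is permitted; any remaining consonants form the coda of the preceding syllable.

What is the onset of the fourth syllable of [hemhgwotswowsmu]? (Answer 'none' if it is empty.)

Vowels present: e, o, o, u; each is a nucleus, giving 4 syllables.
σ1/σ2 boundary: /mhgw/; trying suffixes from longest down, /gw/ is the first permitted one, so coda /mh/ | onset /gw/.
σ2/σ3 boundary: /tsw/; trying suffixes from longest down, /sw/ is the first permitted one, so coda /t/ | onset /sw/.
σ3/σ4 boundary: /wsm/; trying suffixes from longest down, /sm/ is the first permitted one, so coda /w/ | onset /sm/.
Syllabification: hemh.gwot.swow.smu.
Syllable 4 is /smu/: onset /sm/, nucleus /u/, coda ∅.

sm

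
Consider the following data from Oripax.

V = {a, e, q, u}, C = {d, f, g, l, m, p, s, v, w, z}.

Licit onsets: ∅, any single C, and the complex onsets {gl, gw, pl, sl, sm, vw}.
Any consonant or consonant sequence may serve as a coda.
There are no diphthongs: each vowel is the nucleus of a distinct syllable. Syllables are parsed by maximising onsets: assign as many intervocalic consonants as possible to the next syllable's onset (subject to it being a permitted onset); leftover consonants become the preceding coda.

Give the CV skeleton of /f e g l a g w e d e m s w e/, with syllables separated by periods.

CV.CCV.CCV.CVCC.CV

Vowels present: e, a, e, e, e; each is a nucleus, giving 5 syllables.
σ1/σ2 boundary: cluster /gl/ — /gl/ is itself a permitted onset, so the whole cluster goes right; preceding coda = ∅.
σ2/σ3 boundary: /gw/ — entire cluster is a permitted onset → onset /gw/, coda ∅.
σ3/σ4 boundary: /d/ → onset of the next syllable (single consonants are always licit onsets).
σ4/σ5 boundary: /msw/; trying suffixes from longest down, /w/ is the first permitted one, so coda /ms/ | onset /w/.
So the parse is fe.gla.gwe.dems.we.
Mapping each syllable to C/V: /fe/ → CV, /gla/ → CCV, /gwe/ → CCV, /dems/ → CVCC, /we/ → CV.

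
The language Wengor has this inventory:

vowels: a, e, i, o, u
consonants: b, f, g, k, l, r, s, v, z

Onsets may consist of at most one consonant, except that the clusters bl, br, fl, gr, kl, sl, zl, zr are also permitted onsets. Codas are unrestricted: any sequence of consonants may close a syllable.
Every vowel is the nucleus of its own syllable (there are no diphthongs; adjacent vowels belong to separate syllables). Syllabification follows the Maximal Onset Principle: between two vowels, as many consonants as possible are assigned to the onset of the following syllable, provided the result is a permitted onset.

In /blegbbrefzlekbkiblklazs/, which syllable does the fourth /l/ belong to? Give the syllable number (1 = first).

5

Nuclei (vowels): e, e, e, i, a → 5 syllables.
/e…e/ gap (V1→V2): cluster /gbbr/ — the longest permitted-onset suffix is /br/; onset = /br/, preceding coda = /gb/.
/e…e/ gap (V2→V3): /fzl/; trying suffixes from longest down, /zl/ is the first permitted one, so coda /f/ | onset /zl/.
/e…i/ gap (V3→V4): /kbk/ splits as /kb/ + /k/ (/k/ is the longest suffix that is a licit onset).
/i…a/ gap (V4→V5): cluster /blkl/ — the longest permitted-onset suffix is /kl/; onset = /kl/, preceding coda = /bl/.
Syllabification: blegb.bref.zlekb.kibl.klazs.
The fourth /l/ is in the onset of syllable 5 (/klazs/).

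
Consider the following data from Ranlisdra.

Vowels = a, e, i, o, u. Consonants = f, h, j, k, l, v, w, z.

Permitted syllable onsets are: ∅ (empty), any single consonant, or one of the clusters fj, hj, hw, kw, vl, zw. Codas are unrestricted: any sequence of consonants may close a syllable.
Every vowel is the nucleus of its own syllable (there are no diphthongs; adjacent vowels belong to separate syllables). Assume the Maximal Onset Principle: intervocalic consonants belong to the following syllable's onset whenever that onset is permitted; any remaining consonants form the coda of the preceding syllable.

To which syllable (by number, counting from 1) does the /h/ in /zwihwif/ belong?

2

Nuclei (vowels): i, i → 2 syllables.
Between /i/ (V1) and /i/ (V2): cluster /hw/ — /hw/ is itself a permitted onset, so the whole cluster goes right; preceding coda = ∅.
Result: zwi.hwif.
The /h/ is in the onset of syllable 2 (/hwif/).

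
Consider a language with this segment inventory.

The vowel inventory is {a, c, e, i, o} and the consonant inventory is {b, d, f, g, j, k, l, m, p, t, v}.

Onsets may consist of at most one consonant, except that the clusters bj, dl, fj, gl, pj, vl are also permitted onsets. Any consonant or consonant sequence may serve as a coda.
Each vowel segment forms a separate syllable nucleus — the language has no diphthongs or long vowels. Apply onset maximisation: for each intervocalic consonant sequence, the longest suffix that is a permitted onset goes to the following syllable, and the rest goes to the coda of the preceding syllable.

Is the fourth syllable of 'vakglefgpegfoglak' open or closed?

open

Vowels present: a, e, e, o, a; each is a nucleus, giving 5 syllables.
/a…e/ gap (V1→V2): cluster /kgl/ — the longest permitted-onset suffix is /gl/; onset = /gl/, preceding coda = /k/.
/e…e/ gap (V2→V3): cluster /fgp/ — the longest permitted-onset suffix is /p/; onset = /p/, preceding coda = /fg/.
/e…o/ gap (V3→V4): /gf/; trying suffixes from longest down, /f/ is the first permitted one, so coda /g/ | onset /f/.
/o…a/ gap (V4→V5): cluster /gl/ — /gl/ is itself a permitted onset, so the whole cluster goes right; preceding coda = ∅.
Putting it together: vak.glefg.peg.fo.glak.
Syllable 4 is /fo/; it ends in its nucleus with no coda, so it is open.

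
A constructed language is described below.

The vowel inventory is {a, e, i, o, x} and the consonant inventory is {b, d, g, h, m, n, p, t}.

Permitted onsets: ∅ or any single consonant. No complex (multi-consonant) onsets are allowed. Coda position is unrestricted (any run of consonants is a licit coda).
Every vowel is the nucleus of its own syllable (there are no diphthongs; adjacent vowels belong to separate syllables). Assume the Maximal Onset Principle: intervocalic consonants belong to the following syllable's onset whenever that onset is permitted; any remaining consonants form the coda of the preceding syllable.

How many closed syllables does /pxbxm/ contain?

Nuclei (vowels): x, x → 2 syllables.
σ1/σ2 boundary: just /b/ — single C goes to the following onset.
Result: px.bxm.
Classifying each syllable: /px/ (open), /bxm/ (closed).
Closed syllables: 1.

1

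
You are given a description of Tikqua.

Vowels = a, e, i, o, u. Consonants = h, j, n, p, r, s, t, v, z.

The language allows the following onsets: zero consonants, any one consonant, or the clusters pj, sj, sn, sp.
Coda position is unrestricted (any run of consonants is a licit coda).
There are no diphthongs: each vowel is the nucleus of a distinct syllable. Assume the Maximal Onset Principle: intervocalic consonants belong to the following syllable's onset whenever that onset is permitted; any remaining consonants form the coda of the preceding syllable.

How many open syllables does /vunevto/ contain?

The vowels are u, e, o — 3 nuclei, so 3 syllables.
V1 /u/ – V2 /e/: just /n/ — single C goes to the following onset.
V2 /e/ – V3 /o/: /vt/ — longest licit onset from the right is /t/, leaving /v/ as coda.
So the parse is vu.nev.to.
Classifying each syllable: /vu/ (open), /nev/ (closed), /to/ (open).
Open syllables: 2.

2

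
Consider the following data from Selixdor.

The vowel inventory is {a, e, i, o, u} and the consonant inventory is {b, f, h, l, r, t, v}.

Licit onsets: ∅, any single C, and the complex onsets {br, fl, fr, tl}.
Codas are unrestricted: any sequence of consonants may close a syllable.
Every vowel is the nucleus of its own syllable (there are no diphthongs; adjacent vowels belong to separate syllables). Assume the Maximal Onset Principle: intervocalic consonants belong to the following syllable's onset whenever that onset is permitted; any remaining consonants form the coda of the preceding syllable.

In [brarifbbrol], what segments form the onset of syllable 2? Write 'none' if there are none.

Nuclei (vowels): a, i, o → 3 syllables.
/a…i/ gap (V1→V2): /r/ is a single consonant, so it becomes the next onset.
/i…o/ gap (V2→V3): /fbbr/ splits as /fb/ + /br/ (/br/ is the longest suffix that is a licit onset).
Result: bra.rifb.brol.
Syllable 2 is /rifb/: onset /r/, nucleus /i/, coda /fb/.

r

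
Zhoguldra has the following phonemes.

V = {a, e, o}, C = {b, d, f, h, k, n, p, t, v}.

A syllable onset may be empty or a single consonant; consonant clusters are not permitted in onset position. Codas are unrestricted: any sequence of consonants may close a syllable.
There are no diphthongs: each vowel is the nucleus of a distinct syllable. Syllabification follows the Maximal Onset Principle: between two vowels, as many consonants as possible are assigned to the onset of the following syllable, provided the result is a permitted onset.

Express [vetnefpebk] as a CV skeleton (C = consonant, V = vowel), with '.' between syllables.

CVC.CVC.CVCC

Nuclei (vowels): e, e, e → 3 syllables.
Between /e/ (V1) and /e/ (V2): cluster /tn/ — the longest permitted-onset suffix is /n/; onset = /n/, preceding coda = /t/.
Between /e/ (V2) and /e/ (V3): cluster /fp/ — the longest permitted-onset suffix is /p/; onset = /p/, preceding coda = /f/.
Syllabification: vet.nef.pebk.
Mapping each syllable to C/V: /vet/ → CVC, /nef/ → CVC, /pebk/ → CVCC.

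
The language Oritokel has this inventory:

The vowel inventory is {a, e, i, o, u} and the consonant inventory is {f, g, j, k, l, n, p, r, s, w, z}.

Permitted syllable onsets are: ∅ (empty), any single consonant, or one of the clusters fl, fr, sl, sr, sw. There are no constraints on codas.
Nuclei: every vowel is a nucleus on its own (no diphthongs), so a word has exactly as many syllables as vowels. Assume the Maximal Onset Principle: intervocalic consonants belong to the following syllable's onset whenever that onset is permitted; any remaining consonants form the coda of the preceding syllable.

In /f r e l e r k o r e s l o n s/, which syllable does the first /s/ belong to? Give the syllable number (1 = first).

5

Vowels present: e, e, o, e, o; each is a nucleus, giving 5 syllables.
Between /e/ (V1) and /e/ (V2): just /l/ — single C goes to the following onset.
Between /e/ (V2) and /o/ (V3): /rk/; trying suffixes from longest down, /k/ is the first permitted one, so coda /r/ | onset /k/.
Between /o/ (V3) and /e/ (V4): /r/ is a single consonant, so it becomes the next onset.
Between /e/ (V4) and /o/ (V5): /sl/ — entire cluster is a permitted onset → onset /sl/, coda ∅.
Syllabification: fre.ler.ko.re.slons.
The first /s/ is in the onset of syllable 5 (/slons/).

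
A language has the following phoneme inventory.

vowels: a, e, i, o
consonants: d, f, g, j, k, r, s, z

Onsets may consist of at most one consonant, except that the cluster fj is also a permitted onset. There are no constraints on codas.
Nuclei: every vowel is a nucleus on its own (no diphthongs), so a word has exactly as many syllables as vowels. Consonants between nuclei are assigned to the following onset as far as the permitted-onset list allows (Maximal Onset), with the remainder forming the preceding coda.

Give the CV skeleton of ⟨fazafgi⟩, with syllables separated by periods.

Vowels present: a, a, i; each is a nucleus, giving 3 syllables.
σ1/σ2 boundary: /z/ is a single consonant, so it becomes the next onset.
σ2/σ3 boundary: /fg/ — longest licit onset from the right is /g/, leaving /f/ as coda.
So the parse is fa.zaf.gi.
Mapping each syllable to C/V: /fa/ → CV, /zaf/ → CVC, /gi/ → CV.

CV.CVC.CV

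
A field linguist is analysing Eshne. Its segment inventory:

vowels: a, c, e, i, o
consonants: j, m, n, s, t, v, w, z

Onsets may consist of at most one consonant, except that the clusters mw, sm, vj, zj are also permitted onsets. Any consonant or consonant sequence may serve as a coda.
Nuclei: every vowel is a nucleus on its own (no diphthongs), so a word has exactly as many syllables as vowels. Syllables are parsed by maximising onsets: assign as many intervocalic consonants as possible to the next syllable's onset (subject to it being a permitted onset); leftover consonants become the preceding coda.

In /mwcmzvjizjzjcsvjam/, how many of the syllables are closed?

Nuclei (vowels): c, i, c, a → 4 syllables.
Between /c/ (V1) and /i/ (V2): cluster /mzvj/ — the longest permitted-onset suffix is /vj/; onset = /vj/, preceding coda = /mz/.
Between /i/ (V2) and /c/ (V3): cluster /zjzj/ — the longest permitted-onset suffix is /zj/; onset = /zj/, preceding coda = /zj/.
Between /c/ (V3) and /a/ (V4): /svj/ splits as /s/ + /vj/ (/vj/ is the longest suffix that is a licit onset).
So the parse is mwcmz.vjizj.zjcs.vjam.
Classifying each syllable: /mwcmz/ (closed), /vjizj/ (closed), /zjcs/ (closed), /vjam/ (closed).
Closed syllables: 4.

4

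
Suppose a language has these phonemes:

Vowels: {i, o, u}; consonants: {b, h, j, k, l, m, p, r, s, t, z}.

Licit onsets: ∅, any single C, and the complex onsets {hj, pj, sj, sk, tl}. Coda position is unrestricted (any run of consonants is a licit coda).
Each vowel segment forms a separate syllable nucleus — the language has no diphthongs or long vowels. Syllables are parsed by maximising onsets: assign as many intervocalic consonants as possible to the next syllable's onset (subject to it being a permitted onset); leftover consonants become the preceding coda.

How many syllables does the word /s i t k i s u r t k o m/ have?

Nuclei (vowels): i, i, u, o → 4 syllables.

4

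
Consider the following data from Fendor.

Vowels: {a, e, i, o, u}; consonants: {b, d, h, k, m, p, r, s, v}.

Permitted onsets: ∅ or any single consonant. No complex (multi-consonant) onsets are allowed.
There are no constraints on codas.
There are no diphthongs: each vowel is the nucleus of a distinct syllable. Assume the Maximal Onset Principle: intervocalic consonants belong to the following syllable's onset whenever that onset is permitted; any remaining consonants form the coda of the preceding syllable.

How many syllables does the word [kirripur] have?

The vowels are i, i, u — 3 nuclei, so 3 syllables.

3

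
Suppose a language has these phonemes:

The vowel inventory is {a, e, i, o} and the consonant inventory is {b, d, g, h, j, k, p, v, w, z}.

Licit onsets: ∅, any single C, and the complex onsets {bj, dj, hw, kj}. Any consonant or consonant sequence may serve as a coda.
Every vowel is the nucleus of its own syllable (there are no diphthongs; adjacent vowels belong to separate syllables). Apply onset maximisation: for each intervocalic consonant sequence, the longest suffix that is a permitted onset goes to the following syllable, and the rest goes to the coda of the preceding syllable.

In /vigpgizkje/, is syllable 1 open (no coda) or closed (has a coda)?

The vowels are i, i, e — 3 nuclei, so 3 syllables.
σ1/σ2 boundary: /gpg/ — longest licit onset from the right is /g/, leaving /gp/ as coda.
σ2/σ3 boundary: /zkj/ splits as /z/ + /kj/ (/kj/ is the longest suffix that is a licit onset).
So the parse is vigp.giz.kje.
Syllable 1 is /vigp/ with coda /gp/, so it is closed.

closed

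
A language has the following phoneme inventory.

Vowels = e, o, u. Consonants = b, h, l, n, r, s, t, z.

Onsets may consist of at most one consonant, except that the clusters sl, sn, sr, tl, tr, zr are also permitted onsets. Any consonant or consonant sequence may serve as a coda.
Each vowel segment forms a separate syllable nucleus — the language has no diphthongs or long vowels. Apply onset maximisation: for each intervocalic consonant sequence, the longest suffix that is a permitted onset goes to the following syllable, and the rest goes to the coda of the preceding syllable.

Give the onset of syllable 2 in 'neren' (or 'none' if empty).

r

The vowels are e, e — 2 nuclei, so 2 syllables.
/e…e/ gap (V1→V2): just /r/ — single C goes to the following onset.
Syllabification: ne.ren.
Syllable 2 is /ren/: onset /r/, nucleus /e/, coda /n/.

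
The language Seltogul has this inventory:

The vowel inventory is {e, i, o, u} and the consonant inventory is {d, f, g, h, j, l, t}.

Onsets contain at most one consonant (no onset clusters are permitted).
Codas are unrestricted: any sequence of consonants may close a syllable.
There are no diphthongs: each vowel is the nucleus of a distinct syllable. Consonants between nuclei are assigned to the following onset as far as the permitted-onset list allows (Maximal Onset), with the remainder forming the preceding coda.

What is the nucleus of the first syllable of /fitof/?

Nuclei (vowels): i, o → 2 syllables.
The first nucleus (vowel 1 from the left) is /i/.

i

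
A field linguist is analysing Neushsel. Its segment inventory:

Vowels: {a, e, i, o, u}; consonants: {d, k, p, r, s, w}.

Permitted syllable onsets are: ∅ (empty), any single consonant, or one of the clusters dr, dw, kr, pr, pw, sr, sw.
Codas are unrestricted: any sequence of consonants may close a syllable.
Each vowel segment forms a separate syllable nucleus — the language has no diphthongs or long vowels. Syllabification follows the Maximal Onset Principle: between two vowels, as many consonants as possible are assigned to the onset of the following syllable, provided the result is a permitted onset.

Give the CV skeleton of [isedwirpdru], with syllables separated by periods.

V.CV.CCVCC.CCV

The vowels are i, e, i, u — 4 nuclei, so 4 syllables.
Between /i/ (V1) and /e/ (V2): /s/ → onset of the next syllable (single consonants are always licit onsets).
Between /e/ (V2) and /i/ (V3): /dw/ is a licit onset in full, so it all attaches to the next syllable.
Between /i/ (V3) and /u/ (V4): /rpdr/ — longest licit onset from the right is /dr/, leaving /rp/ as coda.
Result: i.se.dwirp.dru.
Mapping each syllable to C/V: /i/ → V, /se/ → CV, /dwirp/ → CCVCC, /dru/ → CCV.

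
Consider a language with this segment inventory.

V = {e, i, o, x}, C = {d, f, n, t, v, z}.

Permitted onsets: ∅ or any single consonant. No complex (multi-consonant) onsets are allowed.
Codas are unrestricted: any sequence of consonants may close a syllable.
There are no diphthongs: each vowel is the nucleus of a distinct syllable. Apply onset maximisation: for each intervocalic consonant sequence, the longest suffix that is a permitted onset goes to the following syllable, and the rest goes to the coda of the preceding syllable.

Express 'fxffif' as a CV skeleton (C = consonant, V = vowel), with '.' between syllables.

Vowels present: x, i; each is a nucleus, giving 2 syllables.
σ1/σ2 boundary: cluster /ff/ — the longest permitted-onset suffix is /f/; onset = /f/, preceding coda = /f/.
Result: fxf.fif.
Mapping each syllable to C/V: /fxf/ → CVC, /fif/ → CVC.

CVC.CVC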